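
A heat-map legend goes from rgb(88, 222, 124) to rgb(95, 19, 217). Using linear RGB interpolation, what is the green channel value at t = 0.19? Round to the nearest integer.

G = 222 + 0.19 × (19 − 222) = 183.43 → 183

183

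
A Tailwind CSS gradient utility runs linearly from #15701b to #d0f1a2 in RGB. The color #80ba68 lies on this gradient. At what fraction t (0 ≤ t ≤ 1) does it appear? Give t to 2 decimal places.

Invert the lerp on the R channel (largest span, 187): t = (128 − 21) / (208 − 21) = 107/187 = 0.57219.
Check on G: (186 − 112)/(241 − 112) = 0.5736 ✓

0.57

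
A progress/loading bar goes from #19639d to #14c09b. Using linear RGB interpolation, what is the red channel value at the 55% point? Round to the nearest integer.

R₁ = 25 (from #19639d), R₂ = 20 (from #14c09b).
R = 25 + 0.55 × (20 − 25) = 22.25 → 22

22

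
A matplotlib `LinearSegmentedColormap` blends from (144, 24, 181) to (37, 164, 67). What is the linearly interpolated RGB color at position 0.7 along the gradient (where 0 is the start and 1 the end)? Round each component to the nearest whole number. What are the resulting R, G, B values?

(69, 122, 101)

R = 144 + 0.7 × (37 − 144) = 144 + 0.7 × -107 = 69.1 → 69
G = 24 + 0.7 × (164 − 24) = 24 + 0.7 × 140 = 122 → 122
B = 181 + 0.7 × (67 − 181) = 181 + 0.7 × -114 = 101.2 → 101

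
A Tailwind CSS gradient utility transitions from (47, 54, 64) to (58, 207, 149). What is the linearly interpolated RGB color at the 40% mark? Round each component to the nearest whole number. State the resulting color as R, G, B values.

(51, 115, 98)

40% corresponds to t = 0.4.
R = 47 + 0.4 × (58 − 47) = 47 + 0.4 × 11 = 51.4 → 51
G = 54 + 0.4 × (207 − 54) = 54 + 0.4 × 153 = 115.2 → 115
B = 64 + 0.4 × (149 − 64) = 64 + 0.4 × 85 = 98 → 98
So the blended color is (51, 115, 98), about #337362.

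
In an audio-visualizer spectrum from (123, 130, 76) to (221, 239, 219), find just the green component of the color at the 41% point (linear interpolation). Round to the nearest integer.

175

G = 130 + 0.41 × (239 − 130) = 174.69 → 175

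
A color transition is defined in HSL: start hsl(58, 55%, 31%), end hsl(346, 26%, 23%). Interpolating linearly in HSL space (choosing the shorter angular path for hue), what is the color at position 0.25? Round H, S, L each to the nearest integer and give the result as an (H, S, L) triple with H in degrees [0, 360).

Hue: 346 − 58 = 288°, but |288| > 180 so the shorter arc goes the other way: Δh = 288 − 360 = -72°.
H = 58 + 0.25 × (-72) = 40 → 40°
S = 55 + 0.25 × (26 − 55) = 47.75 → 48%
L = 31 + 0.25 × (23 − 31) = 29 → 29%

(40, 48, 29)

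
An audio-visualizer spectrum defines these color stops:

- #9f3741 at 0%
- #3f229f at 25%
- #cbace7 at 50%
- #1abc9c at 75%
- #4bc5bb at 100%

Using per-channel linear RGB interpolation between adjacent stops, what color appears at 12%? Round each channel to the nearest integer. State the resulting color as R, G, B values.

12% lies between the 0% and 25% stops, so the local fraction is t = (12 − 0)/(25 − 0) = 12/25 ≈ 0.48.
#9f3741 → (159, 55, 65); #3f229f → (63, 34, 159).
R = 159 + 0.48 × (63 − 159) = 112.92 → 113
G = 55 + 0.48 × (34 − 55) = 44.92 → 45
B = 65 + 0.48 × (159 − 65) = 110.12 → 110

(113, 45, 110)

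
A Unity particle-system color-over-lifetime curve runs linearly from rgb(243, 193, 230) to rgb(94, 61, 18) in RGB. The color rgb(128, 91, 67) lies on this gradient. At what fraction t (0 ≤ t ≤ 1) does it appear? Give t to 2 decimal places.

0.77

Invert the lerp on the B channel (largest span, 212): t = (67 − 230) / (18 − 230) = -163/-212 = 0.76887.
Check on R: (128 − 243)/(94 − 243) = 0.7718 ✓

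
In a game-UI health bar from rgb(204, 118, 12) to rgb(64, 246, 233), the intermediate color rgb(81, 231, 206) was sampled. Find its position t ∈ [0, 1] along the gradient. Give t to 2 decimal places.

0.88

Invert the lerp on the B channel (largest span, 221): t = (206 − 12) / (233 − 12) = 194/221 = 0.87783.
Check on R: (81 − 204)/(64 − 204) = 0.8786 ✓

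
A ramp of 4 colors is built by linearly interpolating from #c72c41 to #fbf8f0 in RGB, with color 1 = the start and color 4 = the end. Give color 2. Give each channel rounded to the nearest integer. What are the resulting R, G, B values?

With 4 swatches and endpoints inclusive, swatch 2 sits at t = (2 − 1)/(4 − 1) = 1/3 ≈ 0.3333.
#c72c41 → (199, 44, 65); #fbf8f0 → (251, 248, 240).
R = 199 + 0.3333 × (251 − 199) = 216.332 → 216
G = 44 + 0.3333 × (248 − 44) = 111.993 → 112
B = 65 + 0.3333 × (240 − 65) = 123.328 → 123

(216, 112, 123)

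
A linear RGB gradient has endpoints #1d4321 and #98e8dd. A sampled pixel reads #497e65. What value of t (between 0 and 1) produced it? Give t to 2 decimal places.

Invert the lerp on the B channel (largest span, 188): t = (101 − 33) / (221 − 33) = 68/188 = 0.3617.
Check on R: (73 − 29)/(152 − 29) = 0.3577 ✓

0.36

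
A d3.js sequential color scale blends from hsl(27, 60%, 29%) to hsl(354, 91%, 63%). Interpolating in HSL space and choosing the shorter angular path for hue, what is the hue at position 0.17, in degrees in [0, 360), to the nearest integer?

Hue: 354 − 27 = 327°, but |327| > 180 so the shorter arc goes the other way: Δh = 327 − 360 = -33°.
H = 27 + 0.17 × (-33) = 21.39 → 21°

21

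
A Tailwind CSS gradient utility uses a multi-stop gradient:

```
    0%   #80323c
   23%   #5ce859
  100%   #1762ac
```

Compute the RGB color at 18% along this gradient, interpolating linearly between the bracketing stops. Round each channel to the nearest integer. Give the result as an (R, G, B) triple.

18% lies between the 0% and 23% stops, so the local fraction is t = (18 − 0)/(23 − 0) = 18/23 ≈ 0.7826.
#80323c → (128, 50, 60); #5ce859 → (92, 232, 89).
R = 128 + 0.7826 × (92 − 128) = 99.826 → 100
G = 50 + 0.7826 × (232 − 50) = 192.433 → 192
B = 60 + 0.7826 × (89 − 60) = 82.695 → 83

(100, 192, 83)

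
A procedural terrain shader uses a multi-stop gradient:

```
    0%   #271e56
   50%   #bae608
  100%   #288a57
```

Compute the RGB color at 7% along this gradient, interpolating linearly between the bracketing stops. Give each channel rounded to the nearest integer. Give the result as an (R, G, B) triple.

7% lies between the 0% and 50% stops, so the local fraction is t = (7 − 0)/(50 − 0) = 7/50 ≈ 0.14.
#271e56 → (39, 30, 86); #bae608 → (186, 230, 8).
R = 39 + 0.14 × (186 − 39) = 59.58 → 60
G = 30 + 0.14 × (230 − 30) = 58 → 58
B = 86 + 0.14 × (8 − 86) = 75.08 → 75

(60, 58, 75)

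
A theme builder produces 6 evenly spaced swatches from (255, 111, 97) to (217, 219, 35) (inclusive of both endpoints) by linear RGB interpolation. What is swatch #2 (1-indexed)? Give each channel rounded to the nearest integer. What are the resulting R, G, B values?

With 6 swatches and endpoints inclusive, swatch 2 sits at t = (2 − 1)/(6 − 1) = 1/5 ≈ 0.2.
R = 255 + 0.2 × (217 − 255) = 247.4 → 247
G = 111 + 0.2 × (219 − 111) = 132.6 → 133
B = 97 + 0.2 × (35 − 97) = 84.6 → 85

(247, 133, 85)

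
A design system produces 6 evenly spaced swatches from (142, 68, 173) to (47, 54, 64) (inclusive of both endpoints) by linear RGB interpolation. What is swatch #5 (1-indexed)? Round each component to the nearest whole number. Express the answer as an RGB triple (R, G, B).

(66, 57, 86)

With 6 swatches and endpoints inclusive, swatch 5 sits at t = (5 − 1)/(6 − 1) = 4/5 ≈ 0.8.
R = 142 + 0.8 × (47 − 142) = 66 → 66
G = 68 + 0.8 × (54 − 68) = 56.8 → 57
B = 173 + 0.8 × (64 − 173) = 85.8 → 86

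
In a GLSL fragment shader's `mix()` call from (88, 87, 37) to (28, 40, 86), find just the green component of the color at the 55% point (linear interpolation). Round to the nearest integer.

G = 87 + 0.55 × (40 − 87) = 61.15 → 61

61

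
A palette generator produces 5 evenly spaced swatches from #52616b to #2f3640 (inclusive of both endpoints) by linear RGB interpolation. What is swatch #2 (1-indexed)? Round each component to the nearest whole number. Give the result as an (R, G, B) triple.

(73, 86, 96)

With 5 swatches and endpoints inclusive, swatch 2 sits at t = (2 − 1)/(5 − 1) = 1/4 ≈ 0.25.
#52616b → (82, 97, 107); #2f3640 → (47, 54, 64).
R = 82 + 0.25 × (47 − 82) = 73.25 → 73
G = 97 + 0.25 × (54 − 97) = 86.25 → 86
B = 107 + 0.25 × (64 − 107) = 96.25 → 96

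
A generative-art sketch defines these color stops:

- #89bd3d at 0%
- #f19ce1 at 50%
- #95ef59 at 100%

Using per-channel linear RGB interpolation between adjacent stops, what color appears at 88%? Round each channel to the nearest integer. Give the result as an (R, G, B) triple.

88% lies between the 50% and 100% stops, so the local fraction is t = (88 − 50)/(100 − 50) = 38/50 ≈ 0.76.
#f19ce1 → (241, 156, 225); #95ef59 → (149, 239, 89).
R = 241 + 0.76 × (149 − 241) = 171.08 → 171
G = 156 + 0.76 × (239 − 156) = 219.08 → 219
B = 225 + 0.76 × (89 − 225) = 121.64 → 122

(171, 219, 122)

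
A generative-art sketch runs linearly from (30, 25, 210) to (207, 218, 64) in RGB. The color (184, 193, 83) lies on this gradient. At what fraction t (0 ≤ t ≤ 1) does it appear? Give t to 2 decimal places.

Invert the lerp on the G channel (largest span, 193): t = (193 − 25) / (218 − 25) = 168/193 = 0.87047.
Check on R: (184 − 30)/(207 − 30) = 0.8701 ✓

0.87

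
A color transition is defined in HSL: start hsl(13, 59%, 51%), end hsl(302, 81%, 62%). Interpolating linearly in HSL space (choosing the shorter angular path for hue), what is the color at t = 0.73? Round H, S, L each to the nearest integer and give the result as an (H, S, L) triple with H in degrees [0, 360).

(321, 75, 59)

Hue: 302 − 13 = 289°, but |289| > 180 so the shorter arc goes the other way: Δh = 289 − 360 = -71°.
H = 13 + 0.73 × (-71) = -38.83 → -39 → -39 mod 360 = 321°
S = 59 + 0.73 × (81 − 59) = 75.06 → 75%
L = 51 + 0.73 × (62 − 51) = 59.03 → 59%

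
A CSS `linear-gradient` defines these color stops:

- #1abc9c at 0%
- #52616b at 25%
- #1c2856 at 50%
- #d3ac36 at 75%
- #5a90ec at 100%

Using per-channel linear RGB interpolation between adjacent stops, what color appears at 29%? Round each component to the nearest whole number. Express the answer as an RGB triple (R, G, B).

(73, 88, 104)

29% lies between the 25% and 50% stops, so the local fraction is t = (29 − 25)/(50 − 25) = 4/25 ≈ 0.16.
#52616b → (82, 97, 107); #1c2856 → (28, 40, 86).
R = 82 + 0.16 × (28 − 82) = 73.36 → 73
G = 97 + 0.16 × (40 − 97) = 87.88 → 88
B = 107 + 0.16 × (86 − 107) = 103.64 → 104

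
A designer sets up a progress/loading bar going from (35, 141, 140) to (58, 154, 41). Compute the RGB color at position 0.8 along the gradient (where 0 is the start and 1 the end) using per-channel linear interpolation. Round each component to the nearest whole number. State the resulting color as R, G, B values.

(53, 151, 61)

R = 35 + 0.8 × (58 − 35) = 35 + 0.8 × 23 = 53.4 → 53
G = 141 + 0.8 × (154 − 141) = 141 + 0.8 × 13 = 151.4 → 151
B = 140 + 0.8 × (41 − 140) = 140 + 0.8 × -99 = 60.8 → 61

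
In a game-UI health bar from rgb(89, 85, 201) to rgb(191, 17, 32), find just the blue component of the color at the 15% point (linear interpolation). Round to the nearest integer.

176

B = 201 + 0.15 × (32 − 201) = 175.65 → 176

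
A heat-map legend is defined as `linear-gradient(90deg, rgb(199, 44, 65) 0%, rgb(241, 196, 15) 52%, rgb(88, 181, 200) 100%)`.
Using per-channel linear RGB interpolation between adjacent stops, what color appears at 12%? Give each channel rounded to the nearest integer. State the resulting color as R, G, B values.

(209, 79, 53)

12% lies between the 0% and 52% stops, so the local fraction is t = (12 − 0)/(52 − 0) = 12/52 ≈ 0.2308.
R = 199 + 0.2308 × (241 − 199) = 208.694 → 209
G = 44 + 0.2308 × (196 − 44) = 79.082 → 79
B = 65 + 0.2308 × (15 − 65) = 53.46 → 53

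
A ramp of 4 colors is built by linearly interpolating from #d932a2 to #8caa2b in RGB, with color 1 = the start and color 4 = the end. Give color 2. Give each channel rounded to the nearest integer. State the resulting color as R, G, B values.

With 4 swatches and endpoints inclusive, swatch 2 sits at t = (2 − 1)/(4 − 1) = 1/3 ≈ 0.3333.
#d932a2 → (217, 50, 162); #8caa2b → (140, 170, 43).
R = 217 + 0.3333 × (140 − 217) = 191.336 → 191
G = 50 + 0.3333 × (170 − 50) = 89.996 → 90
B = 162 + 0.3333 × (43 − 162) = 122.337 → 122

(191, 90, 122)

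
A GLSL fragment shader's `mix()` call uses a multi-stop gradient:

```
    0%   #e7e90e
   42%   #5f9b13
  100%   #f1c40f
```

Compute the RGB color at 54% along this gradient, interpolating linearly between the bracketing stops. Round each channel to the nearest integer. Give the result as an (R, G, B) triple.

(125, 163, 18)

54% lies between the 42% and 100% stops, so the local fraction is t = (54 − 42)/(100 − 42) = 12/58 ≈ 0.2069.
#5f9b13 → (95, 155, 19); #f1c40f → (241, 196, 15).
R = 95 + 0.2069 × (241 − 95) = 125.207 → 125
G = 155 + 0.2069 × (196 − 155) = 163.483 → 163
B = 19 + 0.2069 × (15 − 19) = 18.172 → 18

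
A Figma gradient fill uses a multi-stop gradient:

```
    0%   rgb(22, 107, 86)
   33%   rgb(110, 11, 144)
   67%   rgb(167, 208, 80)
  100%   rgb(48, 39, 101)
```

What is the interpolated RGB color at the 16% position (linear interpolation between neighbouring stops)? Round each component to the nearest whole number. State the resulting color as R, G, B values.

(65, 60, 114)

16% lies between the 0% and 33% stops, so the local fraction is t = (16 − 0)/(33 − 0) = 16/33 ≈ 0.4848.
R = 22 + 0.4848 × (110 − 22) = 64.662 → 65
G = 107 + 0.4848 × (11 − 107) = 60.459 → 60
B = 86 + 0.4848 × (144 − 86) = 114.118 → 114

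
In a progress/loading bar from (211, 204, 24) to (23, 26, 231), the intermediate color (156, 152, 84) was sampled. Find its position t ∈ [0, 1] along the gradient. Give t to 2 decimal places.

Invert the lerp on the B channel (largest span, 207): t = (84 − 24) / (231 − 24) = 60/207 = 0.28986.
Check on R: (156 − 211)/(23 − 211) = 0.2926 ✓

0.29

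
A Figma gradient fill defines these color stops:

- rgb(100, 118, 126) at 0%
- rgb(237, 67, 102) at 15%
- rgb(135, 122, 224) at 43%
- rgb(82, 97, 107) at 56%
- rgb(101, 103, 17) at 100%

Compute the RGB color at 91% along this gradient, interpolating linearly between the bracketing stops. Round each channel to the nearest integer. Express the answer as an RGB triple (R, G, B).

91% lies between the 56% and 100% stops, so the local fraction is t = (91 − 56)/(100 − 56) = 35/44 ≈ 0.7955.
R = 82 + 0.7955 × (101 − 82) = 97.114 → 97
G = 97 + 0.7955 × (103 − 97) = 101.773 → 102
B = 107 + 0.7955 × (17 − 107) = 35.405 → 35

(97, 102, 35)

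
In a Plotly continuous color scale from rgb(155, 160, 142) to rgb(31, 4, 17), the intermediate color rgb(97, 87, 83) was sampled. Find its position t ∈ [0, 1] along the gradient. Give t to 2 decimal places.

0.47

Invert the lerp on the G channel (largest span, 156): t = (87 − 160) / (4 − 160) = -73/-156 = 0.46795.
Check on R: (97 − 155)/(31 − 155) = 0.4677 ✓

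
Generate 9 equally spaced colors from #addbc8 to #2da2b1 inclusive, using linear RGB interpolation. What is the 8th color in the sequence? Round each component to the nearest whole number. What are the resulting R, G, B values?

With 9 swatches and endpoints inclusive, swatch 8 sits at t = (8 − 1)/(9 − 1) = 7/8 ≈ 0.875.
#addbc8 → (173, 219, 200); #2da2b1 → (45, 162, 177).
R = 173 + 0.875 × (45 − 173) = 61 → 61
G = 219 + 0.875 × (162 − 219) = 169.125 → 169
B = 200 + 0.875 × (177 − 200) = 179.875 → 180

(61, 169, 180)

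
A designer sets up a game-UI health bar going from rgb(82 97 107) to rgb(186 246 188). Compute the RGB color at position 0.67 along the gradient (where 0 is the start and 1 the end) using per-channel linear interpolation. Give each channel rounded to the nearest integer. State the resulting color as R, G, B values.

R = 82 + 0.67 × (186 − 82) = 82 + 0.67 × 104 = 151.68 → 152
G = 97 + 0.67 × (246 − 97) = 97 + 0.67 × 149 = 196.83 → 197
B = 107 + 0.67 × (188 − 107) = 107 + 0.67 × 81 = 161.27 → 161

(152, 197, 161)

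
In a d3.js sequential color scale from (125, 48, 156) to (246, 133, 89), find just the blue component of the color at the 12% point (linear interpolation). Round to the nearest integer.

148

B = 156 + 0.12 × (89 − 156) = 147.96 → 148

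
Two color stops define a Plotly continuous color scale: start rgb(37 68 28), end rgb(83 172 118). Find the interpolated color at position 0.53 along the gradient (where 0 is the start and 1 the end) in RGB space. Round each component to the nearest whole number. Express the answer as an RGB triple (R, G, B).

R = 37 + 0.53 × (83 − 37) = 37 + 0.53 × 46 = 61.38 → 61
G = 68 + 0.53 × (172 − 68) = 68 + 0.53 × 104 = 123.12 → 123
B = 28 + 0.53 × (118 − 28) = 28 + 0.53 × 90 = 75.7 → 76

(61, 123, 76)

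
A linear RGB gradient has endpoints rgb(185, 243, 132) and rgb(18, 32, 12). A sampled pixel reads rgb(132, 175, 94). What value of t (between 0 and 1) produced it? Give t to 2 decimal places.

Invert the lerp on the G channel (largest span, 211): t = (175 − 243) / (32 − 243) = -68/-211 = 0.32227.
Check on R: (132 − 185)/(18 − 185) = 0.3174 ✓

0.32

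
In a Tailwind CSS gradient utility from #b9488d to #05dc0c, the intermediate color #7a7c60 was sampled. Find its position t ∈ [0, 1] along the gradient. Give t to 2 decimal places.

0.35

Invert the lerp on the R channel (largest span, 180): t = (122 − 185) / (5 − 185) = -63/-180 = 0.35.
Check on G: (124 − 72)/(220 − 72) = 0.3514 ✓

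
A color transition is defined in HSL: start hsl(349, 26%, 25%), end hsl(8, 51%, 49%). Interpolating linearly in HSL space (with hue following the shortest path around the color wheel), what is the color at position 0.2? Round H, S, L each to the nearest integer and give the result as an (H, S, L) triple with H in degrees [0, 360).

Hue: 8 − 349 = -341°, but |-341| > 180 so the shorter arc goes the other way: Δh = -341 + 360 = 19°.
H = 349 + 0.2 × (19) = 352.8 → 353°
S = 26 + 0.2 × (51 − 26) = 31 → 31%
L = 25 + 0.2 × (49 − 25) = 29.8 → 30%

(353, 31, 30)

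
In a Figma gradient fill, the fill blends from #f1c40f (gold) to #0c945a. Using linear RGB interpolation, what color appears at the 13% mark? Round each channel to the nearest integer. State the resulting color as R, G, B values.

#f1c40f → (241, 196, 15); #0c945a → (12, 148, 90).
13% corresponds to t = 0.13.
R = 241 + 0.13 × (12 − 241) = 241 + 0.13 × -229 = 211.23 → 211
G = 196 + 0.13 × (148 − 196) = 196 + 0.13 × -48 = 189.76 → 190
B = 15 + 0.13 × (90 − 15) = 15 + 0.13 × 75 = 24.75 → 25

(211, 190, 25)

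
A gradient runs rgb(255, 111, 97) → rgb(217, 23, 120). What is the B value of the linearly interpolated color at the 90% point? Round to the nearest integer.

118

B = 97 + 0.9 × (120 − 97) = 117.7 → 118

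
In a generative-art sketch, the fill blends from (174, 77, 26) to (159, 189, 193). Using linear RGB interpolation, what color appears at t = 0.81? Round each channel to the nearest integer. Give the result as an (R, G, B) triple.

R = 174 + 0.81 × (159 − 174) = 174 + 0.81 × -15 = 161.85 → 162
G = 77 + 0.81 × (189 − 77) = 77 + 0.81 × 112 = 167.72 → 168
B = 26 + 0.81 × (193 − 26) = 26 + 0.81 × 167 = 161.27 → 161
So the blended color is (162, 168, 161), about #a2a8a1.

(162, 168, 161)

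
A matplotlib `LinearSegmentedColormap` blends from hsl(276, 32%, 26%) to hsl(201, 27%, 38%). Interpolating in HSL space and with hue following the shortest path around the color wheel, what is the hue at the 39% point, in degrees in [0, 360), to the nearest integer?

247

Hue arc: Δh = 201 − 276 = -75° (|Δh| ≤ 180, already the shorter path).
H = 276 + 0.39 × (-75) = 246.75 → 247°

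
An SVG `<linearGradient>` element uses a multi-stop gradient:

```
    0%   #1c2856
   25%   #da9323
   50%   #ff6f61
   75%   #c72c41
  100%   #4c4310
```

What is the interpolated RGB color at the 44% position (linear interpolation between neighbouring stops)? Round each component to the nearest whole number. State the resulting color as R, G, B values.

(246, 120, 82)

44% lies between the 25% and 50% stops, so the local fraction is t = (44 − 25)/(50 − 25) = 19/25 ≈ 0.76.
#da9323 → (218, 147, 35); #ff6f61 → (255, 111, 97).
R = 218 + 0.76 × (255 − 218) = 246.12 → 246
G = 147 + 0.76 × (111 − 147) = 119.64 → 120
B = 35 + 0.76 × (97 − 35) = 82.12 → 82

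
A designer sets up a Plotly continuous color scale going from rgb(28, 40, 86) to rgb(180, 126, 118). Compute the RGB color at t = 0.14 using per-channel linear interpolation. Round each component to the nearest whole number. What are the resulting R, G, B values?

(49, 52, 90)

R = 28 + 0.14 × (180 − 28) = 28 + 0.14 × 152 = 49.28 → 49
G = 40 + 0.14 × (126 − 40) = 40 + 0.14 × 86 = 52.04 → 52
B = 86 + 0.14 × (118 − 86) = 86 + 0.14 × 32 = 90.48 → 90
So the blended color is (49, 52, 90), about #31345a.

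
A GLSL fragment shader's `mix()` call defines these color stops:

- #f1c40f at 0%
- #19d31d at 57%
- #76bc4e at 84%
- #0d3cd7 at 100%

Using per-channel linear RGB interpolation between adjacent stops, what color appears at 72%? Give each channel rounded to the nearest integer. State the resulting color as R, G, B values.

72% lies between the 57% and 84% stops, so the local fraction is t = (72 − 57)/(84 − 57) = 15/27 ≈ 0.5556.
#19d31d → (25, 211, 29); #76bc4e → (118, 188, 78).
R = 25 + 0.5556 × (118 − 25) = 76.671 → 77
G = 211 + 0.5556 × (188 − 211) = 198.221 → 198
B = 29 + 0.5556 × (78 − 29) = 56.224 → 56

(77, 198, 56)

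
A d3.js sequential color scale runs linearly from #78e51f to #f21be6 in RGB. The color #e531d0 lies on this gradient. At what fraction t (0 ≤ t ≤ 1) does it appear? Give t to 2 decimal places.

Invert the lerp on the G channel (largest span, 202): t = (49 − 229) / (27 − 229) = -180/-202 = 0.89109.
Check on R: (229 − 120)/(242 − 120) = 0.8934 ✓

0.89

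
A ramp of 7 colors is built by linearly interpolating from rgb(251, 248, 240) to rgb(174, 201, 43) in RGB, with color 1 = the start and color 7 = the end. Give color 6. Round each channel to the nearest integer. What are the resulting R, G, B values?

(187, 209, 76)

With 7 swatches and endpoints inclusive, swatch 6 sits at t = (6 − 1)/(7 − 1) = 5/6 ≈ 0.8333.
R = 251 + 0.8333 × (174 − 251) = 186.836 → 187
G = 248 + 0.8333 × (201 − 248) = 208.835 → 209
B = 240 + 0.8333 × (43 − 240) = 75.84 → 76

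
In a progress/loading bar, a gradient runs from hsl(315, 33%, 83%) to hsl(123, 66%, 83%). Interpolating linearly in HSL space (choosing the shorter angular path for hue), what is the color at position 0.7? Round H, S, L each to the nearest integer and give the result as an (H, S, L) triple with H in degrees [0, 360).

Hue: 123 − 315 = -192°, but |-192| > 180 so the shorter arc goes the other way: Δh = -192 + 360 = 168°.
H = 315 + 0.7 × (168) = 432.6 → 433 → 433 mod 360 = 73°
S = 33 + 0.7 × (66 − 33) = 56.1 → 56%
L = 83 + 0.7 × (83 − 83) = 83 → 83%

(73, 56, 83)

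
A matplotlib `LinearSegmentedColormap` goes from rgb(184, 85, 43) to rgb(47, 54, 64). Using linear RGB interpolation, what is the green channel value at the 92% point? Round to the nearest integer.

G = 85 + 0.92 × (54 − 85) = 56.48 → 56

56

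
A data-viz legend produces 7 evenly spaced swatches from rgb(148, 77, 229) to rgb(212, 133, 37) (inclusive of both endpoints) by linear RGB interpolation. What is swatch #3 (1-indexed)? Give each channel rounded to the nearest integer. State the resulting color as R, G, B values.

(169, 96, 165)

With 7 swatches and endpoints inclusive, swatch 3 sits at t = (3 − 1)/(7 − 1) = 2/6 ≈ 0.3333.
R = 148 + 0.3333 × (212 − 148) = 169.331 → 169
G = 77 + 0.3333 × (133 − 77) = 95.665 → 96
B = 229 + 0.3333 × (37 − 229) = 165.006 → 165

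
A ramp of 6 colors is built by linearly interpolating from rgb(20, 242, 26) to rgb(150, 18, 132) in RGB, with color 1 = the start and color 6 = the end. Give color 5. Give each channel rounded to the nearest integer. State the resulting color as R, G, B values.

(124, 63, 111)

With 6 swatches and endpoints inclusive, swatch 5 sits at t = (5 − 1)/(6 − 1) = 4/5 ≈ 0.8.
R = 20 + 0.8 × (150 − 20) = 124 → 124
G = 242 + 0.8 × (18 − 242) = 62.8 → 63
B = 26 + 0.8 × (132 − 26) = 110.8 → 111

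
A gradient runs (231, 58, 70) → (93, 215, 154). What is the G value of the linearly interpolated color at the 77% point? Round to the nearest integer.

179

G = 58 + 0.77 × (215 − 58) = 178.89 → 179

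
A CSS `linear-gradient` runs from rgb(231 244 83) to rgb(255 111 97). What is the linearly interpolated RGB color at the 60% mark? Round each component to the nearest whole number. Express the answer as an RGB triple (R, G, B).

(245, 164, 91)

60% corresponds to t = 0.6.
R = 231 + 0.6 × (255 − 231) = 231 + 0.6 × 24 = 245.4 → 245
G = 244 + 0.6 × (111 − 244) = 244 + 0.6 × -133 = 164.2 → 164
B = 83 + 0.6 × (97 − 83) = 83 + 0.6 × 14 = 91.4 → 91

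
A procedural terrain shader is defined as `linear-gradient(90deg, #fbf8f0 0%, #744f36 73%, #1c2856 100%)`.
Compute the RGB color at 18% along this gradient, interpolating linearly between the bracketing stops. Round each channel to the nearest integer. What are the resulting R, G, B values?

18% lies between the 0% and 73% stops, so the local fraction is t = (18 − 0)/(73 − 0) = 18/73 ≈ 0.2466.
#fbf8f0 → (251, 248, 240); #744f36 → (116, 79, 54).
R = 251 + 0.2466 × (116 − 251) = 217.709 → 218
G = 248 + 0.2466 × (79 − 248) = 206.325 → 206
B = 240 + 0.2466 × (54 − 240) = 194.132 → 194

(218, 206, 194)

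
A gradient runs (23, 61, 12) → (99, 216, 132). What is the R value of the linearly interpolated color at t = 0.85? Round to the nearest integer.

R = 23 + 0.85 × (99 − 23) = 87.6 → 88

88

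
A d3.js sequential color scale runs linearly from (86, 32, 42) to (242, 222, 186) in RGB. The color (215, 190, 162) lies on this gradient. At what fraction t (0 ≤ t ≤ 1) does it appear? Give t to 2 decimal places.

0.83

Invert the lerp on the G channel (largest span, 190): t = (190 − 32) / (222 − 32) = 158/190 = 0.83158.
Check on R: (215 − 86)/(242 − 86) = 0.8269 ✓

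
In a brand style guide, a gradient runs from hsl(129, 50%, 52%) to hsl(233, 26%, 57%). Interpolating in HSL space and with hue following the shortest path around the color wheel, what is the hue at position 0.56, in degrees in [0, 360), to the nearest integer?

187

Hue arc: Δh = 233 − 129 = 104° (|Δh| ≤ 180, already the shorter path).
H = 129 + 0.56 × (104) = 187.24 → 187°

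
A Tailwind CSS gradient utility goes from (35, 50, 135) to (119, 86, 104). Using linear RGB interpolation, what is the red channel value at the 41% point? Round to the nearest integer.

R = 35 + 0.41 × (119 − 35) = 69.44 → 69

69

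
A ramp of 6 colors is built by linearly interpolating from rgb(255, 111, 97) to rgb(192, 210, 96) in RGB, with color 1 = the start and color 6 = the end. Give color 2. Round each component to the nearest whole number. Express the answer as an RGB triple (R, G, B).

With 6 swatches and endpoints inclusive, swatch 2 sits at t = (2 − 1)/(6 − 1) = 1/5 ≈ 0.2.
R = 255 + 0.2 × (192 − 255) = 242.4 → 242
G = 111 + 0.2 × (210 − 111) = 130.8 → 131
B = 97 + 0.2 × (96 − 97) = 96.8 → 97

(242, 131, 97)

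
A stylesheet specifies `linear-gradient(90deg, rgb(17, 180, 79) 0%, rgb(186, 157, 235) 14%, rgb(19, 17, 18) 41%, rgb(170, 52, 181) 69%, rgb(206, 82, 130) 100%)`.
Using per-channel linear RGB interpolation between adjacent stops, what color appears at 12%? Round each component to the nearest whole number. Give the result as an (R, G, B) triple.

(162, 160, 213)

12% lies between the 0% and 14% stops, so the local fraction is t = (12 − 0)/(14 − 0) = 12/14 ≈ 0.8571.
R = 17 + 0.8571 × (186 − 17) = 161.85 → 162
G = 180 + 0.8571 × (157 − 180) = 160.287 → 160
B = 79 + 0.8571 × (235 − 79) = 212.708 → 213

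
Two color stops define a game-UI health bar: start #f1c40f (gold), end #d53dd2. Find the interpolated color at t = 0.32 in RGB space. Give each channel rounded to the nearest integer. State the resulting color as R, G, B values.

#f1c40f → (241, 196, 15); #d53dd2 → (213, 61, 210).
R = 241 + 0.32 × (213 − 241) = 241 + 0.32 × -28 = 232.04 → 232
G = 196 + 0.32 × (61 − 196) = 196 + 0.32 × -135 = 152.8 → 153
B = 15 + 0.32 × (210 − 15) = 15 + 0.32 × 195 = 77.4 → 77

(232, 153, 77)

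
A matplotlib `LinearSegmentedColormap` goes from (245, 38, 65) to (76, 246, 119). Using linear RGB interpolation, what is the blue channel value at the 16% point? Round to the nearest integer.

B = 65 + 0.16 × (119 − 65) = 73.64 → 74

74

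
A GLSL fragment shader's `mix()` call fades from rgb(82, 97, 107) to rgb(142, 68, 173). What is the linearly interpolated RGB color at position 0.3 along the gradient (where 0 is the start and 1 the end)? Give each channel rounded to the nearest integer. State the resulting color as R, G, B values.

R = 82 + 0.3 × (142 − 82) = 82 + 0.3 × 60 = 100 → 100
G = 97 + 0.3 × (68 − 97) = 97 + 0.3 × -29 = 88.3 → 88
B = 107 + 0.3 × (173 − 107) = 107 + 0.3 × 66 = 126.8 → 127
So the blended color is (100, 88, 127), about #64587f.

(100, 88, 127)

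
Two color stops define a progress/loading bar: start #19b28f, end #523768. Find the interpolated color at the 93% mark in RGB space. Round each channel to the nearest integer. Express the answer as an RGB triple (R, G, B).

#19b28f → (25, 178, 143); #523768 → (82, 55, 104).
93% corresponds to t = 0.93.
R = 25 + 0.93 × (82 − 25) = 25 + 0.93 × 57 = 78.01 → 78
G = 178 + 0.93 × (55 − 178) = 178 + 0.93 × -123 = 63.61 → 64
B = 143 + 0.93 × (104 − 143) = 143 + 0.93 × -39 = 106.73 → 107

(78, 64, 107)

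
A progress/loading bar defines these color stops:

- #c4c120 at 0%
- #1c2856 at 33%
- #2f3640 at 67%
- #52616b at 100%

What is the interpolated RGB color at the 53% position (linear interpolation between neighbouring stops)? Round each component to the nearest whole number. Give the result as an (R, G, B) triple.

53% lies between the 33% and 67% stops, so the local fraction is t = (53 − 33)/(67 − 33) = 20/34 ≈ 0.5882.
#1c2856 → (28, 40, 86); #2f3640 → (47, 54, 64).
R = 28 + 0.5882 × (47 − 28) = 39.176 → 39
G = 40 + 0.5882 × (54 − 40) = 48.235 → 48
B = 86 + 0.5882 × (64 − 86) = 73.06 → 73

(39, 48, 73)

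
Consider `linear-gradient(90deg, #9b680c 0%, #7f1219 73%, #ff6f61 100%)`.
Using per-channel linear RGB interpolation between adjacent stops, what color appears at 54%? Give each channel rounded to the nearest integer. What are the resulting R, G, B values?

54% lies between the 0% and 73% stops, so the local fraction is t = (54 − 0)/(73 − 0) = 54/73 ≈ 0.7397.
#9b680c → (155, 104, 12); #7f1219 → (127, 18, 25).
R = 155 + 0.7397 × (127 − 155) = 134.288 → 134
G = 104 + 0.7397 × (18 − 104) = 40.386 → 40
B = 12 + 0.7397 × (25 − 12) = 21.616 → 22

(134, 40, 22)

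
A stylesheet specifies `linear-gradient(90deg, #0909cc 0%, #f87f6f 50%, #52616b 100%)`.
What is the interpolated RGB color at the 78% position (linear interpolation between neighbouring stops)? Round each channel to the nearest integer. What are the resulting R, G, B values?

78% lies between the 50% and 100% stops, so the local fraction is t = (78 − 50)/(100 − 50) = 28/50 ≈ 0.56.
#f87f6f → (248, 127, 111); #52616b → (82, 97, 107).
R = 248 + 0.56 × (82 − 248) = 155.04 → 155
G = 127 + 0.56 × (97 − 127) = 110.2 → 110
B = 111 + 0.56 × (107 − 111) = 108.76 → 109

(155, 110, 109)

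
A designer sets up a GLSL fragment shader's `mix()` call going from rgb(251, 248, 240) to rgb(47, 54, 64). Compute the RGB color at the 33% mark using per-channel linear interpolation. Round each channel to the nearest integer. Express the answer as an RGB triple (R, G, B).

(184, 184, 182)

33% corresponds to t = 0.33.
R = 251 + 0.33 × (47 − 251) = 251 + 0.33 × -204 = 183.68 → 184
G = 248 + 0.33 × (54 − 248) = 248 + 0.33 × -194 = 183.98 → 184
B = 240 + 0.33 × (64 − 240) = 240 + 0.33 × -176 = 181.92 → 182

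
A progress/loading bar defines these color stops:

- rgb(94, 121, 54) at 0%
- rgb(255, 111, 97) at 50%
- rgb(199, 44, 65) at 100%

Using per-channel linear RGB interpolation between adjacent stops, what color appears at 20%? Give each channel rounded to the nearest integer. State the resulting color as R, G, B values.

20% lies between the 0% and 50% stops, so the local fraction is t = (20 − 0)/(50 − 0) = 20/50 ≈ 0.4.
R = 94 + 0.4 × (255 − 94) = 158.4 → 158
G = 121 + 0.4 × (111 − 121) = 117 → 117
B = 54 + 0.4 × (97 − 54) = 71.2 → 71

(158, 117, 71)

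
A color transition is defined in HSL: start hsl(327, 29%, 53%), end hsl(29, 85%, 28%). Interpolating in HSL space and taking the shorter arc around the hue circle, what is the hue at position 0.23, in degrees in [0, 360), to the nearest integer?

341

Hue: 29 − 327 = -298°, but |-298| > 180 so the shorter arc goes the other way: Δh = -298 + 360 = 62°.
H = 327 + 0.23 × (62) = 341.26 → 341°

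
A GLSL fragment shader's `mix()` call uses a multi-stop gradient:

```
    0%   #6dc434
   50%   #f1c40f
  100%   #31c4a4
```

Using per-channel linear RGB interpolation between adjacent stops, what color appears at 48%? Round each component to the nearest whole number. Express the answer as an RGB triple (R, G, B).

48% lies between the 0% and 50% stops, so the local fraction is t = (48 − 0)/(50 − 0) = 48/50 ≈ 0.96.
#6dc434 → (109, 196, 52); #f1c40f → (241, 196, 15).
R = 109 + 0.96 × (241 − 109) = 235.72 → 236
G = 196 + 0.96 × (196 − 196) = 196 → 196
B = 52 + 0.96 × (15 − 52) = 16.48 → 16

(236, 196, 16)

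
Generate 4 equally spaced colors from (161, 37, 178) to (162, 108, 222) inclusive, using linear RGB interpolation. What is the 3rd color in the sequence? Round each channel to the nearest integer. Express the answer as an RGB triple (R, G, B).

With 4 swatches and endpoints inclusive, swatch 3 sits at t = (3 − 1)/(4 − 1) = 2/3 ≈ 0.6667.
R = 161 + 0.6667 × (162 − 161) = 161.667 → 162
G = 37 + 0.6667 × (108 − 37) = 84.336 → 84
B = 178 + 0.6667 × (222 − 178) = 207.335 → 207

(162, 84, 207)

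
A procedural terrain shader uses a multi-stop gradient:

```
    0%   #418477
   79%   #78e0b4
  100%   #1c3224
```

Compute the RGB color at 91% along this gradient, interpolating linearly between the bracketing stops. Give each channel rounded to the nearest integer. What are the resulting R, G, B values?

(67, 125, 98)

91% lies between the 79% and 100% stops, so the local fraction is t = (91 − 79)/(100 − 79) = 12/21 ≈ 0.5714.
#78e0b4 → (120, 224, 180); #1c3224 → (28, 50, 36).
R = 120 + 0.5714 × (28 − 120) = 67.431 → 67
G = 224 + 0.5714 × (50 − 224) = 124.576 → 125
B = 180 + 0.5714 × (36 − 180) = 97.718 → 98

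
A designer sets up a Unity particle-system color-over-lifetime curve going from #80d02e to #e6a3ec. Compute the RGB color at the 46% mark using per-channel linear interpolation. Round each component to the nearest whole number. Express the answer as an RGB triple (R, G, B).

(175, 187, 133)

#80d02e → (128, 208, 46); #e6a3ec → (230, 163, 236).
46% corresponds to t = 0.46.
R = 128 + 0.46 × (230 − 128) = 128 + 0.46 × 102 = 174.92 → 175
G = 208 + 0.46 × (163 − 208) = 208 + 0.46 × -45 = 187.3 → 187
B = 46 + 0.46 × (236 − 46) = 46 + 0.46 × 190 = 133.4 → 133
So the blended color is (175, 187, 133), about #afbb85.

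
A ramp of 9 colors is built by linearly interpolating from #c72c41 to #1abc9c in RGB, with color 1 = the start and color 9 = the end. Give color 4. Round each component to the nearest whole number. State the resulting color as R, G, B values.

With 9 swatches and endpoints inclusive, swatch 4 sits at t = (4 − 1)/(9 − 1) = 3/8 ≈ 0.375.
#c72c41 → (199, 44, 65); #1abc9c → (26, 188, 156).
R = 199 + 0.375 × (26 − 199) = 134.125 → 134
G = 44 + 0.375 × (188 − 44) = 98 → 98
B = 65 + 0.375 × (156 − 65) = 99.125 → 99

(134, 98, 99)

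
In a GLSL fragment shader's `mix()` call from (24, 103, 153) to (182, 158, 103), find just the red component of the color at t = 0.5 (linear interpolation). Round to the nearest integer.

R = 24 + 0.5 × (182 − 24) = 103 → 103

103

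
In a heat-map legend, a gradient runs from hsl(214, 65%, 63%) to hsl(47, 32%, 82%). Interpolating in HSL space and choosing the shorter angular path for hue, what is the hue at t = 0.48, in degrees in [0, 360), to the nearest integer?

134

Hue arc: Δh = 47 − 214 = -167° (|Δh| ≤ 180, already the shorter path).
H = 214 + 0.48 × (-167) = 133.84 → 134°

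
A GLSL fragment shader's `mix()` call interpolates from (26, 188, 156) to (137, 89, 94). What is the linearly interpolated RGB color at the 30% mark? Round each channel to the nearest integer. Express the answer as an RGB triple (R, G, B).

30% corresponds to t = 0.3.
R = 26 + 0.3 × (137 − 26) = 26 + 0.3 × 111 = 59.3 → 59
G = 188 + 0.3 × (89 − 188) = 188 + 0.3 × -99 = 158.3 → 158
B = 156 + 0.3 × (94 − 156) = 156 + 0.3 × -62 = 137.4 → 137

(59, 158, 137)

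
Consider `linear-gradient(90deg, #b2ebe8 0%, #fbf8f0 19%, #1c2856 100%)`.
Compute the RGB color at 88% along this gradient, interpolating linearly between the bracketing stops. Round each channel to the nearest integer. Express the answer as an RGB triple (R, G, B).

(61, 71, 109)

88% lies between the 19% and 100% stops, so the local fraction is t = (88 − 19)/(100 − 19) = 69/81 ≈ 0.8519.
#fbf8f0 → (251, 248, 240); #1c2856 → (28, 40, 86).
R = 251 + 0.8519 × (28 − 251) = 61.026 → 61
G = 248 + 0.8519 × (40 − 248) = 70.805 → 71
B = 240 + 0.8519 × (86 − 240) = 108.807 → 109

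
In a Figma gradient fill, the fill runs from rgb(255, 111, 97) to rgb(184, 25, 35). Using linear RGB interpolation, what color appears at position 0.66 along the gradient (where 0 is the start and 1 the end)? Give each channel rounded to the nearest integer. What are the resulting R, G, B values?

(208, 54, 56)

R = 255 + 0.66 × (184 − 255) = 255 + 0.66 × -71 = 208.14 → 208
G = 111 + 0.66 × (25 − 111) = 111 + 0.66 × -86 = 54.24 → 54
B = 97 + 0.66 × (35 − 97) = 97 + 0.66 × -62 = 56.08 → 56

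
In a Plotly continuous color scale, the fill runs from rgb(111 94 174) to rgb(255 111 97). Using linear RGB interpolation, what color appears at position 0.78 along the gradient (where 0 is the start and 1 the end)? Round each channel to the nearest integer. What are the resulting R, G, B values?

(223, 107, 114)

R = 111 + 0.78 × (255 − 111) = 111 + 0.78 × 144 = 223.32 → 223
G = 94 + 0.78 × (111 − 94) = 94 + 0.78 × 17 = 107.26 → 107
B = 174 + 0.78 × (97 − 174) = 174 + 0.78 × -77 = 113.94 → 114
So the blended color is (223, 107, 114), about #df6b72.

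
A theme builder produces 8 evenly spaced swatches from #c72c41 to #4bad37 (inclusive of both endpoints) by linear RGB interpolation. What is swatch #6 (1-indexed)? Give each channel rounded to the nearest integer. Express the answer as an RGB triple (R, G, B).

(110, 136, 58)

With 8 swatches and endpoints inclusive, swatch 6 sits at t = (6 − 1)/(8 − 1) = 5/7 ≈ 0.7143.
#c72c41 → (199, 44, 65); #4bad37 → (75, 173, 55).
R = 199 + 0.7143 × (75 − 199) = 110.427 → 110
G = 44 + 0.7143 × (173 − 44) = 136.145 → 136
B = 65 + 0.7143 × (55 − 65) = 57.857 → 58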